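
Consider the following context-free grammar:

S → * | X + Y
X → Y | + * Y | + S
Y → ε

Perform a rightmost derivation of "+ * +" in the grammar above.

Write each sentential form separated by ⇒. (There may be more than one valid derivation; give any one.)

S ⇒ X + Y ⇒ X + ⇒ + * Y + ⇒ + * +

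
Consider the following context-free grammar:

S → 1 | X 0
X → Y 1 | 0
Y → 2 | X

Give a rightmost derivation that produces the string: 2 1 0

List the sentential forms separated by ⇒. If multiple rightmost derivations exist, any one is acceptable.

S ⇒ X 0 ⇒ Y 1 0 ⇒ 2 1 0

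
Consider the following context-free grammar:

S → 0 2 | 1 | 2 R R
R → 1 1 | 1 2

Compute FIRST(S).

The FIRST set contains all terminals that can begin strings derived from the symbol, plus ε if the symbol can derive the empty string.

We compute FIRST(S) using the standard algorithm.
FIRST(R) = {1}
FIRST(S) = {0, 1, 2}
Therefore, FIRST(S) = {0, 1, 2}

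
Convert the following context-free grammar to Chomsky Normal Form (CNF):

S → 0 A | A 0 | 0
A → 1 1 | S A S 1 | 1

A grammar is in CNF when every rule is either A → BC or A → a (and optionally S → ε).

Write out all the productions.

T0 → 0; S → 0; T1 → 1; A → 1; S → T0 A; S → A T0; A → T1 T1; A → S X0; X0 → A X1; X1 → S T1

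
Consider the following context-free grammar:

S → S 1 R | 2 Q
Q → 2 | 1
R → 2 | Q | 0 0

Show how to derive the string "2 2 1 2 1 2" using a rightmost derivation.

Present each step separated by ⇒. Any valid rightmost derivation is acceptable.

S ⇒ S 1 R ⇒ S 1 2 ⇒ S 1 R 1 2 ⇒ S 1 2 1 2 ⇒ 2 Q 1 2 1 2 ⇒ 2 2 1 2 1 2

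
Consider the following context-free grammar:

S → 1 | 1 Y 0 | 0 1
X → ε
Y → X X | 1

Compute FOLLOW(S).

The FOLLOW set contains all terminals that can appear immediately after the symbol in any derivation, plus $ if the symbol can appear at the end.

We compute FOLLOW(S) using the standard algorithm.
FOLLOW(S) starts with {$}.
FIRST(S) = {0, 1}
FIRST(X) = {ε}
FIRST(Y) = {1, ε}
FOLLOW(S) = {$}
FOLLOW(X) = {0}
FOLLOW(Y) = {0}
Therefore, FOLLOW(S) = {$}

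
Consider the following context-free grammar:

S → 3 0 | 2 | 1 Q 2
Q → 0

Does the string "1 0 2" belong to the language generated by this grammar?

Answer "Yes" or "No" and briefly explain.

Yes - a valid derivation exists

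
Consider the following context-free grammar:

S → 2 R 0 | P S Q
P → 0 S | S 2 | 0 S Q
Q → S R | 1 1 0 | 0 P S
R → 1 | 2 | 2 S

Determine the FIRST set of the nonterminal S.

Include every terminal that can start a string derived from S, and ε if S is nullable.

We compute FIRST(S) using the standard algorithm.
FIRST(P) = {0, 2}
FIRST(Q) = {0, 1, 2}
FIRST(R) = {1, 2}
FIRST(S) = {0, 2}
Therefore, FIRST(S) = {0, 2}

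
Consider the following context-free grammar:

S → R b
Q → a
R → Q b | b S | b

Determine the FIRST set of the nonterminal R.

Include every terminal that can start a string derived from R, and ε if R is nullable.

We compute FIRST(R) using the standard algorithm.
FIRST(Q) = {a}
FIRST(R) = {a, b}
FIRST(S) = {a, b}
Therefore, FIRST(R) = {a, b}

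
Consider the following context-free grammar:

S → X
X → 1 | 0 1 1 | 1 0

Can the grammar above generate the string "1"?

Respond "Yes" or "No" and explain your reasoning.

Yes - a valid derivation exists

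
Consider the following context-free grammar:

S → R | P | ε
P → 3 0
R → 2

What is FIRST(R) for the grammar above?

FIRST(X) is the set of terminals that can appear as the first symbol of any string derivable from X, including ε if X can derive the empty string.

We compute FIRST(R) using the standard algorithm.
FIRST(P) = {3}
FIRST(R) = {2}
FIRST(S) = {2, 3, ε}
Therefore, FIRST(R) = {2}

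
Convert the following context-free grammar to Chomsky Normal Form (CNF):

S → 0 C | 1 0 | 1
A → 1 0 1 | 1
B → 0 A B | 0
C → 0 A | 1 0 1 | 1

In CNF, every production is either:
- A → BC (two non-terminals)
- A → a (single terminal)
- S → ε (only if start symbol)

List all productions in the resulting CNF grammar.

T0 → 0; T1 → 1; S → 1; A → 1; B → 0; C → 1; S → T0 C; S → T1 T0; A → T1 X0; X0 → T0 T1; B → T0 X1; X1 → A B; C → T0 A; C → T1 X2; X2 → T0 T1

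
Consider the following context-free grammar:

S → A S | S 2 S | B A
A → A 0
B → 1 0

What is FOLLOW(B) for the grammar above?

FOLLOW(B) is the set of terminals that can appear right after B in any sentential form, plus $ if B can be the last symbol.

We compute FOLLOW(B) using the standard algorithm.
FOLLOW(S) starts with {$}.
FIRST(A) = {}
FIRST(B) = {1}
FIRST(S) = {1}
FOLLOW(A) = {$, 0, 1, 2}
FOLLOW(B) = {}
FOLLOW(S) = {$, 2}
Therefore, FOLLOW(B) = {}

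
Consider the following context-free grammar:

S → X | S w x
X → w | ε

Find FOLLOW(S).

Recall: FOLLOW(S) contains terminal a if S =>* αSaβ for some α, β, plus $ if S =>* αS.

We compute FOLLOW(S) using the standard algorithm.
FOLLOW(S) starts with {$}.
FIRST(S) = {w, ε}
FIRST(X) = {w, ε}
FOLLOW(S) = {$, w}
FOLLOW(X) = {$, w}
Therefore, FOLLOW(S) = {$, w}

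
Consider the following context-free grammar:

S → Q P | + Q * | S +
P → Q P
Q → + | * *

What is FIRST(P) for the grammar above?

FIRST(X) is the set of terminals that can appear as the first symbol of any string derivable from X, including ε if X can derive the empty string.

We compute FIRST(P) using the standard algorithm.
FIRST(P) = {*, +}
FIRST(Q) = {*, +}
FIRST(S) = {*, +}
Therefore, FIRST(P) = {*, +}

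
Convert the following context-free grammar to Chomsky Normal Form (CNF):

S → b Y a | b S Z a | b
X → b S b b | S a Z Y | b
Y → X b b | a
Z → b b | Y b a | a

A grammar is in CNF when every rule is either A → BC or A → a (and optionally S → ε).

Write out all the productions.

TB → b; TA → a; S → b; X → b; Y → a; Z → a; S → TB X0; X0 → Y TA; S → TB X1; X1 → S X2; X2 → Z TA; X → TB X3; X3 → S X4; X4 → TB TB; X → S X5; X5 → TA X6; X6 → Z Y; Y → X X7; X7 → TB TB; Z → TB TB; Z → Y X8; X8 → TB TA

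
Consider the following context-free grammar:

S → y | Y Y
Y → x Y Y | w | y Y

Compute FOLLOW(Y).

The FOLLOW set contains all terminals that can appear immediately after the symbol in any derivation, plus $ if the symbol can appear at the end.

We compute FOLLOW(Y) using the standard algorithm.
FOLLOW(S) starts with {$}.
FIRST(S) = {w, x, y}
FIRST(Y) = {w, x, y}
FOLLOW(S) = {$}
FOLLOW(Y) = {$, w, x, y}
Therefore, FOLLOW(Y) = {$, w, x, y}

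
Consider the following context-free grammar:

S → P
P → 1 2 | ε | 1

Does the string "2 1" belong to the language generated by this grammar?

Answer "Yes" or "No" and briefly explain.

No - no valid derivation exists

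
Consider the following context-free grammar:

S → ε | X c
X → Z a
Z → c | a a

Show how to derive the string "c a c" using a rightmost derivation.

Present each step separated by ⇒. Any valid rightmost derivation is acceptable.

S ⇒ X c ⇒ Z a c ⇒ c a c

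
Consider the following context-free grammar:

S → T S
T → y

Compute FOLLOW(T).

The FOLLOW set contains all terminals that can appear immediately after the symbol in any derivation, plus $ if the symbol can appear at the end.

We compute FOLLOW(T) using the standard algorithm.
FOLLOW(S) starts with {$}.
FIRST(S) = {y}
FIRST(T) = {y}
FOLLOW(S) = {$}
FOLLOW(T) = {y}
Therefore, FOLLOW(T) = {y}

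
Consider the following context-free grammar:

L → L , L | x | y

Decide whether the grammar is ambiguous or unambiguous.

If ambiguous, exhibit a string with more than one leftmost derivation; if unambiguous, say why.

Ambiguous - the string 'y , x , x , x' has two distinct leftmost derivations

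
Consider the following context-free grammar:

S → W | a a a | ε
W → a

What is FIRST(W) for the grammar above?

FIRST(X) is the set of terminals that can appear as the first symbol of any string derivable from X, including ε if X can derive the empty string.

We compute FIRST(W) using the standard algorithm.
FIRST(S) = {a, ε}
FIRST(W) = {a}
Therefore, FIRST(W) = {a}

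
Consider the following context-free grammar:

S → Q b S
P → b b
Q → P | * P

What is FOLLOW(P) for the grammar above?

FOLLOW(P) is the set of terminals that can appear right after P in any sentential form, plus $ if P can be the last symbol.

We compute FOLLOW(P) using the standard algorithm.
FOLLOW(S) starts with {$}.
FIRST(P) = {b}
FIRST(Q) = {*, b}
FIRST(S) = {*, b}
FOLLOW(P) = {b}
FOLLOW(Q) = {b}
FOLLOW(S) = {$}
Therefore, FOLLOW(P) = {b}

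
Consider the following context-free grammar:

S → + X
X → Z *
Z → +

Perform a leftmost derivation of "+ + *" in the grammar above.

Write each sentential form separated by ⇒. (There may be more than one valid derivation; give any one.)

S ⇒ + X ⇒ + Z * ⇒ + + *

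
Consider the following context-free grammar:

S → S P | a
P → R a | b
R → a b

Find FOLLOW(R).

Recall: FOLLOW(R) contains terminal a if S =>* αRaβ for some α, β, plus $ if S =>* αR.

We compute FOLLOW(R) using the standard algorithm.
FOLLOW(S) starts with {$}.
FIRST(P) = {a, b}
FIRST(R) = {a}
FIRST(S) = {a}
FOLLOW(P) = {$, a, b}
FOLLOW(R) = {a}
FOLLOW(S) = {$, a, b}
Therefore, FOLLOW(R) = {a}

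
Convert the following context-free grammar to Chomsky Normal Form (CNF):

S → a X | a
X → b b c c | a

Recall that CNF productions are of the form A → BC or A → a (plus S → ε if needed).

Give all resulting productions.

TA → a; S → a; TB → b; TC → c; X → a; S → TA X; X → TB X0; X0 → TB X1; X1 → TC TC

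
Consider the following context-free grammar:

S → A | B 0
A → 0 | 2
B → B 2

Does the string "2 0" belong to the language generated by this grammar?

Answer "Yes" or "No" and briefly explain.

No - no valid derivation exists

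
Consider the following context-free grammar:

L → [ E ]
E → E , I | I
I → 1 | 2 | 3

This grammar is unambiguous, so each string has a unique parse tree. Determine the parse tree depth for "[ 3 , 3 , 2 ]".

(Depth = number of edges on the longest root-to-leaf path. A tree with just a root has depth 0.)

5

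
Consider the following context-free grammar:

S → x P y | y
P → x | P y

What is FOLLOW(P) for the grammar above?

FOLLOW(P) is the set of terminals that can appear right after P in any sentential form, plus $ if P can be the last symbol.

We compute FOLLOW(P) using the standard algorithm.
FOLLOW(S) starts with {$}.
FIRST(P) = {x}
FIRST(S) = {x, y}
FOLLOW(P) = {y}
FOLLOW(S) = {$}
Therefore, FOLLOW(P) = {y}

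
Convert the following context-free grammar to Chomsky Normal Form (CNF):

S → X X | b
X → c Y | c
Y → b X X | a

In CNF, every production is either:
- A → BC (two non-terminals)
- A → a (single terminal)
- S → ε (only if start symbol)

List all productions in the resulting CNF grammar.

S → b; TC → c; X → c; TB → b; Y → a; S → X X; X → TC Y; Y → TB X0; X0 → X X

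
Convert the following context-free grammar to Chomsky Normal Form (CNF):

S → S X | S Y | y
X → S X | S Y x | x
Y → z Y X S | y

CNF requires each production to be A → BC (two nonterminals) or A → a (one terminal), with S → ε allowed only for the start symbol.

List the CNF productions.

S → y; TX → x; X → x; TZ → z; Y → y; S → S X; S → S Y; X → S X; X → S X0; X0 → Y TX; Y → TZ X1; X1 → Y X2; X2 → X S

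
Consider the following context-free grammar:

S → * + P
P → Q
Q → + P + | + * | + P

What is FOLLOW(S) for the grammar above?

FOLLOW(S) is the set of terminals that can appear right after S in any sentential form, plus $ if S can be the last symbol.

We compute FOLLOW(S) using the standard algorithm.
FOLLOW(S) starts with {$}.
FIRST(P) = {+}
FIRST(Q) = {+}
FIRST(S) = {*}
FOLLOW(P) = {$, +}
FOLLOW(Q) = {$, +}
FOLLOW(S) = {$}
Therefore, FOLLOW(S) = {$}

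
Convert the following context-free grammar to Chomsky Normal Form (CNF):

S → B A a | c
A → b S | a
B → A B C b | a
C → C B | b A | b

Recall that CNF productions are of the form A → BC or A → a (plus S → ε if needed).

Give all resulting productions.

TA → a; S → c; TB → b; A → a; B → a; C → b; S → B X0; X0 → A TA; A → TB S; B → A X1; X1 → B X2; X2 → C TB; C → C B; C → TB A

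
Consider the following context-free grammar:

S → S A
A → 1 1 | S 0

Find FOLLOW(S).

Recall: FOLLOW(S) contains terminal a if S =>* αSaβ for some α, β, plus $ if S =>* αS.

We compute FOLLOW(S) using the standard algorithm.
FOLLOW(S) starts with {$}.
FIRST(A) = {1}
FIRST(S) = {}
FOLLOW(A) = {$, 0, 1}
FOLLOW(S) = {$, 0, 1}
Therefore, FOLLOW(S) = {$, 0, 1}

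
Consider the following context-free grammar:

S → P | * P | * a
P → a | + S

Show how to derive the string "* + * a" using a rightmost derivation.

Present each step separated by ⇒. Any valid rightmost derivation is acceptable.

S ⇒ * P ⇒ * + S ⇒ * + * a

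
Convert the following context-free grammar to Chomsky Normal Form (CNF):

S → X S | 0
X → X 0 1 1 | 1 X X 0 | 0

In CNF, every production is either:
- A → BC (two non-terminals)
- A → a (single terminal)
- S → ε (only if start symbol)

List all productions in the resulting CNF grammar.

S → 0; T0 → 0; T1 → 1; X → 0; S → X S; X → X X0; X0 → T0 X1; X1 → T1 T1; X → T1 X2; X2 → X X3; X3 → X T0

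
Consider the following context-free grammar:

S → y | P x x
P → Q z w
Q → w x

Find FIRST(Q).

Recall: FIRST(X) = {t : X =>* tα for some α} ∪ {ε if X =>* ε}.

We compute FIRST(Q) using the standard algorithm.
FIRST(P) = {w}
FIRST(Q) = {w}
FIRST(S) = {w, y}
Therefore, FIRST(Q) = {w}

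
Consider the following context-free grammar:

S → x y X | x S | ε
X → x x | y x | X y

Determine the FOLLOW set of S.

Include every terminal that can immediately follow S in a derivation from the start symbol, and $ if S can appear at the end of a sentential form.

We compute FOLLOW(S) using the standard algorithm.
FOLLOW(S) starts with {$}.
FIRST(S) = {x, ε}
FIRST(X) = {x, y}
FOLLOW(S) = {$}
FOLLOW(X) = {$, y}
Therefore, FOLLOW(S) = {$}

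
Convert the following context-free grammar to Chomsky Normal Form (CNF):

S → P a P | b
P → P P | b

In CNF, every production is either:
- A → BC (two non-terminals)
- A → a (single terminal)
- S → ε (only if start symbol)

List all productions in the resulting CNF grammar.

TA → a; S → b; P → b; S → P X0; X0 → TA P; P → P P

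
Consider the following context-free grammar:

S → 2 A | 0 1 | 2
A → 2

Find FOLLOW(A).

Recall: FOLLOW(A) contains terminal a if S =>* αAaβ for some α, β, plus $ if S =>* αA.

We compute FOLLOW(A) using the standard algorithm.
FOLLOW(S) starts with {$}.
FIRST(A) = {2}
FIRST(S) = {0, 2}
FOLLOW(A) = {$}
FOLLOW(S) = {$}
Therefore, FOLLOW(A) = {$}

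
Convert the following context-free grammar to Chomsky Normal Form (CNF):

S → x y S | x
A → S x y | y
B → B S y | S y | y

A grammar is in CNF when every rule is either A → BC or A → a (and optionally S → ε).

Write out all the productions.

TX → x; TY → y; S → x; A → y; B → y; S → TX X0; X0 → TY S; A → S X1; X1 → TX TY; B → B X2; X2 → S TY; B → S TY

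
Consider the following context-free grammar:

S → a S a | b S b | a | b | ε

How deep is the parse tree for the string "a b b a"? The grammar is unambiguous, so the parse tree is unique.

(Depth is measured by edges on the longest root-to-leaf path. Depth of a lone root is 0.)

3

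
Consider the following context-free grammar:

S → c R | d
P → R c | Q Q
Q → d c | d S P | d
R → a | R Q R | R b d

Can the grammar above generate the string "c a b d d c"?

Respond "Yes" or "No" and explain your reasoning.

No - no valid derivation exists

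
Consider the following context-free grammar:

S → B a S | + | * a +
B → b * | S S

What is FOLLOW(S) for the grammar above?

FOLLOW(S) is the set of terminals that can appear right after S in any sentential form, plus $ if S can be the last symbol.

We compute FOLLOW(S) using the standard algorithm.
FOLLOW(S) starts with {$}.
FIRST(B) = {*, +, b}
FIRST(S) = {*, +, b}
FOLLOW(B) = {a}
FOLLOW(S) = {$, *, +, a, b}
Therefore, FOLLOW(S) = {$, *, +, a, b}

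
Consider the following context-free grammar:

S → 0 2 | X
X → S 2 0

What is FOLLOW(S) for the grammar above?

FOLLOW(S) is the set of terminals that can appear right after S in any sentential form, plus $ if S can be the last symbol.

We compute FOLLOW(S) using the standard algorithm.
FOLLOW(S) starts with {$}.
FIRST(S) = {0}
FIRST(X) = {0}
FOLLOW(S) = {$, 2}
FOLLOW(X) = {$, 2}
Therefore, FOLLOW(S) = {$, 2}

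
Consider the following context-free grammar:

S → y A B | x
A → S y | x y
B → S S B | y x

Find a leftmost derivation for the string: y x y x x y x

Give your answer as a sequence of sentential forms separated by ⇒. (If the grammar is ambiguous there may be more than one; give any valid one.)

S ⇒ y A B ⇒ y S y B ⇒ y x y B ⇒ y x y S S B ⇒ y x y x S B ⇒ y x y x x B ⇒ y x y x x y x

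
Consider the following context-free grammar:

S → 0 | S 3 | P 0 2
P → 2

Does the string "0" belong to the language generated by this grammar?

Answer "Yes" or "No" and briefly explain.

Yes - a valid derivation exists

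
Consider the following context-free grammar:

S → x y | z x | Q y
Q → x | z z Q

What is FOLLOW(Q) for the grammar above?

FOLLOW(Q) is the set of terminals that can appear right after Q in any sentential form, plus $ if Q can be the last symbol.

We compute FOLLOW(Q) using the standard algorithm.
FOLLOW(S) starts with {$}.
FIRST(Q) = {x, z}
FIRST(S) = {x, z}
FOLLOW(Q) = {y}
FOLLOW(S) = {$}
Therefore, FOLLOW(Q) = {y}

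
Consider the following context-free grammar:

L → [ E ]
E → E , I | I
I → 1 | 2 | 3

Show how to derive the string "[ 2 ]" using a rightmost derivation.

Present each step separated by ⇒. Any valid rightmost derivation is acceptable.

L ⇒ [ E ] ⇒ [ I ] ⇒ [ 2 ]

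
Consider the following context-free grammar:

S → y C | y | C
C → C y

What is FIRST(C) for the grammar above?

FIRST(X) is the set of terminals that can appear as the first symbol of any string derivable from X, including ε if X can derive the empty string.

We compute FIRST(C) using the standard algorithm.
FIRST(C) = {}
FIRST(S) = {y}
Therefore, FIRST(C) = {}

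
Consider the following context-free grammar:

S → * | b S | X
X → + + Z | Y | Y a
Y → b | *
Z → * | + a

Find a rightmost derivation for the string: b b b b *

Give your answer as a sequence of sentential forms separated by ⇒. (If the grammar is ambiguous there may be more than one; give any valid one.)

S ⇒ b S ⇒ b b S ⇒ b b b S ⇒ b b b b S ⇒ b b b b *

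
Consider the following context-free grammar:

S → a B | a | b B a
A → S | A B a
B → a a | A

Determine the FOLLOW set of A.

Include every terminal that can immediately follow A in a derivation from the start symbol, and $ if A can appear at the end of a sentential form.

We compute FOLLOW(A) using the standard algorithm.
FOLLOW(S) starts with {$}.
FIRST(A) = {a, b}
FIRST(B) = {a, b}
FIRST(S) = {a, b}
FOLLOW(A) = {$, a, b}
FOLLOW(B) = {$, a, b}
FOLLOW(S) = {$, a, b}
Therefore, FOLLOW(A) = {$, a, b}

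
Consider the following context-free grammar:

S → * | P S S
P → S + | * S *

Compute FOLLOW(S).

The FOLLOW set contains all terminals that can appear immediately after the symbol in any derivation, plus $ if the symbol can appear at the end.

We compute FOLLOW(S) using the standard algorithm.
FOLLOW(S) starts with {$}.
FIRST(P) = {*}
FIRST(S) = {*}
FOLLOW(P) = {*}
FOLLOW(S) = {$, *, +}
Therefore, FOLLOW(S) = {$, *, +}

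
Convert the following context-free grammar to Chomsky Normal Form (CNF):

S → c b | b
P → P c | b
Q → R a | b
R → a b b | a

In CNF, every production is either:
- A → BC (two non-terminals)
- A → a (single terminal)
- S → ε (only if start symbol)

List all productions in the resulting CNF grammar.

TC → c; TB → b; S → b; P → b; TA → a; Q → b; R → a; S → TC TB; P → P TC; Q → R TA; R → TA X0; X0 → TB TB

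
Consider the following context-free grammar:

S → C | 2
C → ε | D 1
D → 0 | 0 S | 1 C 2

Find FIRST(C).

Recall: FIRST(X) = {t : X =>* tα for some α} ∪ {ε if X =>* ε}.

We compute FIRST(C) using the standard algorithm.
FIRST(C) = {0, 1, ε}
FIRST(D) = {0, 1}
FIRST(S) = {0, 1, 2, ε}
Therefore, FIRST(C) = {0, 1, ε}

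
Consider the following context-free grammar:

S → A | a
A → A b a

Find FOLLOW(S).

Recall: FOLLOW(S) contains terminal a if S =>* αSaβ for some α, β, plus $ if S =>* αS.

We compute FOLLOW(S) using the standard algorithm.
FOLLOW(S) starts with {$}.
FIRST(A) = {}
FIRST(S) = {a}
FOLLOW(A) = {$, b}
FOLLOW(S) = {$}
Therefore, FOLLOW(S) = {$}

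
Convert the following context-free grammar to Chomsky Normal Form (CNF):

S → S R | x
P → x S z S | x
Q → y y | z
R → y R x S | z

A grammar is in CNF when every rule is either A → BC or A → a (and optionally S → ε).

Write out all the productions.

S → x; TX → x; TZ → z; P → x; TY → y; Q → z; R → z; S → S R; P → TX X0; X0 → S X1; X1 → TZ S; Q → TY TY; R → TY X2; X2 → R X3; X3 → TX S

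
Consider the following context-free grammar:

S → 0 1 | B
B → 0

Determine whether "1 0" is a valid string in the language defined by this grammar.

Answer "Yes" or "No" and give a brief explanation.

No - no valid derivation exists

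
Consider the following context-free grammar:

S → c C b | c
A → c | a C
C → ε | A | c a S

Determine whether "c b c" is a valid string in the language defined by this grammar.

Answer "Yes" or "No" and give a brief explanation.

No - no valid derivation exists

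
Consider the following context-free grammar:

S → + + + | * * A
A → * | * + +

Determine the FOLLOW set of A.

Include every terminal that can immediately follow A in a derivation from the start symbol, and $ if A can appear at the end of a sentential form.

We compute FOLLOW(A) using the standard algorithm.
FOLLOW(S) starts with {$}.
FIRST(A) = {*}
FIRST(S) = {*, +}
FOLLOW(A) = {$}
FOLLOW(S) = {$}
Therefore, FOLLOW(A) = {$}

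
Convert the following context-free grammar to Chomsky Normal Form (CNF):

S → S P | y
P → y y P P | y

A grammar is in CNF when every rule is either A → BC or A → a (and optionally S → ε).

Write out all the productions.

S → y; TY → y; P → y; S → S P; P → TY X0; X0 → TY X1; X1 → P P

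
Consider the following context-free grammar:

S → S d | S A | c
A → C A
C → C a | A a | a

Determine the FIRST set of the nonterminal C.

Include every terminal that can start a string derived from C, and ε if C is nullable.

We compute FIRST(C) using the standard algorithm.
FIRST(A) = {a}
FIRST(C) = {a}
FIRST(S) = {c}
Therefore, FIRST(C) = {a}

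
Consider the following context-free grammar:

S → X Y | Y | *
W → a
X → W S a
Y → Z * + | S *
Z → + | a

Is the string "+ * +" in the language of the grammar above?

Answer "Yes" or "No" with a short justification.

Yes - a valid derivation exists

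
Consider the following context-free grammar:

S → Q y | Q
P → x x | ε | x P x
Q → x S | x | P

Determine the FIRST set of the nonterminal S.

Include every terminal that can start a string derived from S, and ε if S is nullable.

We compute FIRST(S) using the standard algorithm.
FIRST(P) = {x, ε}
FIRST(Q) = {x, ε}
FIRST(S) = {x, y, ε}
Therefore, FIRST(S) = {x, y, ε}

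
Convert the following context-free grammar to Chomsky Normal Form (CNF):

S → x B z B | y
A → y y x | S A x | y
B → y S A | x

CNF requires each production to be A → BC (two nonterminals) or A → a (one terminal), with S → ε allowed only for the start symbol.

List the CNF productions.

TX → x; TZ → z; S → y; TY → y; A → y; B → x; S → TX X0; X0 → B X1; X1 → TZ B; A → TY X2; X2 → TY TX; A → S X3; X3 → A TX; B → TY X4; X4 → S A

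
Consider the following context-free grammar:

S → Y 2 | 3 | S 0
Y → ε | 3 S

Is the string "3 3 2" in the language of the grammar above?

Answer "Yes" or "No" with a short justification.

Yes - a valid derivation exists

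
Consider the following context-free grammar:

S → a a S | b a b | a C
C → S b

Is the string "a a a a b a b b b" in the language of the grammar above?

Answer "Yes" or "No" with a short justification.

Yes - a valid derivation exists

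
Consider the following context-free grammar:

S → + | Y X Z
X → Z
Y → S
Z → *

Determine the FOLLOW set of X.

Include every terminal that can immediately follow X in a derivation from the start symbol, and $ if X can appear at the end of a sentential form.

We compute FOLLOW(X) using the standard algorithm.
FOLLOW(S) starts with {$}.
FIRST(S) = {+}
FIRST(X) = {*}
FIRST(Y) = {+}
FIRST(Z) = {*}
FOLLOW(S) = {$, *}
FOLLOW(X) = {*}
FOLLOW(Y) = {*}
FOLLOW(Z) = {$, *}
Therefore, FOLLOW(X) = {*}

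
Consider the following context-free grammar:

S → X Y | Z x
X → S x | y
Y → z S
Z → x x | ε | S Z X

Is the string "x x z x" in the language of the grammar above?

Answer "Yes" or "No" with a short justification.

Yes - a valid derivation exists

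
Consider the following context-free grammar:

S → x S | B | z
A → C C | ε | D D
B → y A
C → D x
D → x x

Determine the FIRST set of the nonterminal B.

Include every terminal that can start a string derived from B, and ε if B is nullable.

We compute FIRST(B) using the standard algorithm.
FIRST(A) = {x, ε}
FIRST(B) = {y}
FIRST(C) = {x}
FIRST(D) = {x}
FIRST(S) = {x, y, z}
Therefore, FIRST(B) = {y}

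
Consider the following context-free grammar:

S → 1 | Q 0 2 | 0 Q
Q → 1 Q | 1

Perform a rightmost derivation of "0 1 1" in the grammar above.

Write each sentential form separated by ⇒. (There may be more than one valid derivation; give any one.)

S ⇒ 0 Q ⇒ 0 1 Q ⇒ 0 1 1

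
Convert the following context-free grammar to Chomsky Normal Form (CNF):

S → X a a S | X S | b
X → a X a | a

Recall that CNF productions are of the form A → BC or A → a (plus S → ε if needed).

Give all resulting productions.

TA → a; S → b; X → a; S → X X0; X0 → TA X1; X1 → TA S; S → X S; X → TA X2; X2 → X TA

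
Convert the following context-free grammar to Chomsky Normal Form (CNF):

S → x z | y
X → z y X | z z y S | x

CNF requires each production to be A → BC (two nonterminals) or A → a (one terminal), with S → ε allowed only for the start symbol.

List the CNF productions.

TX → x; TZ → z; S → y; TY → y; X → x; S → TX TZ; X → TZ X0; X0 → TY X; X → TZ X1; X1 → TZ X2; X2 → TY S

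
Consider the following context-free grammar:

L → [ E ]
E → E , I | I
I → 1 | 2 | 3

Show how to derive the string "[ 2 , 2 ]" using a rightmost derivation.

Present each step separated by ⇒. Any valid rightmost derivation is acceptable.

L ⇒ [ E ] ⇒ [ E , I ] ⇒ [ E , 2 ] ⇒ [ I , 2 ] ⇒ [ 2 , 2 ]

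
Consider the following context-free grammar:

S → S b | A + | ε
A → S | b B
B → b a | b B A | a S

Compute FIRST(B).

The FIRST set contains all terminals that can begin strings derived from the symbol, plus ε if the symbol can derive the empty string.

We compute FIRST(B) using the standard algorithm.
FIRST(A) = {+, b, ε}
FIRST(B) = {a, b}
FIRST(S) = {+, b, ε}
Therefore, FIRST(B) = {a, b}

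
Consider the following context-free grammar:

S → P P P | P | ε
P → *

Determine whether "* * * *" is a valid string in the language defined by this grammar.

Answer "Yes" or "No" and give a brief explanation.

No - no valid derivation exists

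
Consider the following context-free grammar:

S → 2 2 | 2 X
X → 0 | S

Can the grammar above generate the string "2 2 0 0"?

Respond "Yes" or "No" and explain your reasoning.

No - no valid derivation exists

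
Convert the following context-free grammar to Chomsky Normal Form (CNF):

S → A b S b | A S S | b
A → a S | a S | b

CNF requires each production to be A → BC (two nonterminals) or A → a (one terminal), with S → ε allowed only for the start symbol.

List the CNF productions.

TB → b; S → b; TA → a; A → b; S → A X0; X0 → TB X1; X1 → S TB; S → A X2; X2 → S S; A → TA S; A → TA S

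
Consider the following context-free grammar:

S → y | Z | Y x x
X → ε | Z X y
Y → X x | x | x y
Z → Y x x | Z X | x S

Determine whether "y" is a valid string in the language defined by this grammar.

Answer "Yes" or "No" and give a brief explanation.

Yes - a valid derivation exists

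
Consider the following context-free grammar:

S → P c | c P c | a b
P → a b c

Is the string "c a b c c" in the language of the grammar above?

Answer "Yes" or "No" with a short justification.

Yes - a valid derivation exists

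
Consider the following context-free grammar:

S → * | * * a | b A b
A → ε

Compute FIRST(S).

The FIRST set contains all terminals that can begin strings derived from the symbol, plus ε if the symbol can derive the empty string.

We compute FIRST(S) using the standard algorithm.
FIRST(A) = {ε}
FIRST(S) = {*, b}
Therefore, FIRST(S) = {*, b}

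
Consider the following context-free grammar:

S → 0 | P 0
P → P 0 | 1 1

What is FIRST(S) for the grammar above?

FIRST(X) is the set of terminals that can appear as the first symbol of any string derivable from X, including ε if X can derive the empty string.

We compute FIRST(S) using the standard algorithm.
FIRST(P) = {1}
FIRST(S) = {0, 1}
Therefore, FIRST(S) = {0, 1}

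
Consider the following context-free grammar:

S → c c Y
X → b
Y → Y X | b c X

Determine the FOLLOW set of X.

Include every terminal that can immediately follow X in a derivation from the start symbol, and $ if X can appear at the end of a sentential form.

We compute FOLLOW(X) using the standard algorithm.
FOLLOW(S) starts with {$}.
FIRST(S) = {c}
FIRST(X) = {b}
FIRST(Y) = {b}
FOLLOW(S) = {$}
FOLLOW(X) = {$, b}
FOLLOW(Y) = {$, b}
Therefore, FOLLOW(X) = {$, b}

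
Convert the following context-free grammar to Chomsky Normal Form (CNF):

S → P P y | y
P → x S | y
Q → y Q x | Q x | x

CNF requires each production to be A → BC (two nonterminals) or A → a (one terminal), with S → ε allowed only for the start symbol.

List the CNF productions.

TY → y; S → y; TX → x; P → y; Q → x; S → P X0; X0 → P TY; P → TX S; Q → TY X1; X1 → Q TX; Q → Q TX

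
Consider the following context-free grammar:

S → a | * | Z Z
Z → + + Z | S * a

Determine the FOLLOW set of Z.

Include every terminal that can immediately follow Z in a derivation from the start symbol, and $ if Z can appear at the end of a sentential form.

We compute FOLLOW(Z) using the standard algorithm.
FOLLOW(S) starts with {$}.
FIRST(S) = {*, +, a}
FIRST(Z) = {*, +, a}
FOLLOW(S) = {$, *}
FOLLOW(Z) = {$, *, +, a}
Therefore, FOLLOW(Z) = {$, *, +, a}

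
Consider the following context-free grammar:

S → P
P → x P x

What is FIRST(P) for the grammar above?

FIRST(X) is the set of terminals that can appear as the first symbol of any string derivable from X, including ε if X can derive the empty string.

We compute FIRST(P) using the standard algorithm.
FIRST(P) = {x}
FIRST(S) = {x}
Therefore, FIRST(P) = {x}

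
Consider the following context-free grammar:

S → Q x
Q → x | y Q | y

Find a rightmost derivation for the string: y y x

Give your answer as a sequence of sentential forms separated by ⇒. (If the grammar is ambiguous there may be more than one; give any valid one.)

S ⇒ Q x ⇒ y Q x ⇒ y y x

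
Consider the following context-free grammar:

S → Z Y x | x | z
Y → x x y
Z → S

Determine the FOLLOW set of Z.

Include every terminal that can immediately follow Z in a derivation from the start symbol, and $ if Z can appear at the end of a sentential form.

We compute FOLLOW(Z) using the standard algorithm.
FOLLOW(S) starts with {$}.
FIRST(S) = {x, z}
FIRST(Y) = {x}
FIRST(Z) = {x, z}
FOLLOW(S) = {$, x}
FOLLOW(Y) = {x}
FOLLOW(Z) = {x}
Therefore, FOLLOW(Z) = {x}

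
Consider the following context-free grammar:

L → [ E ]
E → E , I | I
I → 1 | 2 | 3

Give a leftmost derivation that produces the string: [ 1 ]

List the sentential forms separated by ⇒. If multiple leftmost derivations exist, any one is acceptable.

L ⇒ [ E ] ⇒ [ I ] ⇒ [ 1 ]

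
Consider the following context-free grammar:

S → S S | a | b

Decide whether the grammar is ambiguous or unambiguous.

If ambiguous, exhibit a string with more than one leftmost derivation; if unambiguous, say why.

Ambiguous - the string 'a a b b' has two distinct leftmost derivations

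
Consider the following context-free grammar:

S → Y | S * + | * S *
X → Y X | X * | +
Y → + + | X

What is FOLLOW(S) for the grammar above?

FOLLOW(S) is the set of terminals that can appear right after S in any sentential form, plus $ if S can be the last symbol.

We compute FOLLOW(S) using the standard algorithm.
FOLLOW(S) starts with {$}.
FIRST(S) = {*, +}
FIRST(X) = {+}
FIRST(Y) = {+}
FOLLOW(S) = {$, *}
FOLLOW(X) = {$, *, +}
FOLLOW(Y) = {$, *, +}
Therefore, FOLLOW(S) = {$, *}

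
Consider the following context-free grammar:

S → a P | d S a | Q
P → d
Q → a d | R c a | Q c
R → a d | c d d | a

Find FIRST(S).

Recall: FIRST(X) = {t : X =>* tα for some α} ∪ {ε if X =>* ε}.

We compute FIRST(S) using the standard algorithm.
FIRST(P) = {d}
FIRST(Q) = {a, c}
FIRST(R) = {a, c}
FIRST(S) = {a, c, d}
Therefore, FIRST(S) = {a, c, d}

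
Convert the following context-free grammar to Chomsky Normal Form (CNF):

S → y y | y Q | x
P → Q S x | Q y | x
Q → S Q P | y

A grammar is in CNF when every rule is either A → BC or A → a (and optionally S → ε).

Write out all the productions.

TY → y; S → x; TX → x; P → x; Q → y; S → TY TY; S → TY Q; P → Q X0; X0 → S TX; P → Q TY; Q → S X1; X1 → Q P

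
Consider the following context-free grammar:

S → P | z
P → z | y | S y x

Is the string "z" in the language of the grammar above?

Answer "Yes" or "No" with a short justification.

Yes - a valid derivation exists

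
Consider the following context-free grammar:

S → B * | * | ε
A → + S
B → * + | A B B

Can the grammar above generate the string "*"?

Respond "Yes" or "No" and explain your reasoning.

Yes - a valid derivation exists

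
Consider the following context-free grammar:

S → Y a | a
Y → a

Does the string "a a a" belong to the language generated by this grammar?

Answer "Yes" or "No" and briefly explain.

No - no valid derivation exists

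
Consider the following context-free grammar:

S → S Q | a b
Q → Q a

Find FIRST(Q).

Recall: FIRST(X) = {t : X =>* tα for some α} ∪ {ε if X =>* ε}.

We compute FIRST(Q) using the standard algorithm.
FIRST(Q) = {}
FIRST(S) = {a}
Therefore, FIRST(Q) = {}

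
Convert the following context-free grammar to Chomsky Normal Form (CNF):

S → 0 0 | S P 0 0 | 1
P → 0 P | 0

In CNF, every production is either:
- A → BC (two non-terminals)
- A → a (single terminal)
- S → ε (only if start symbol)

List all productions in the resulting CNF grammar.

T0 → 0; S → 1; P → 0; S → T0 T0; S → S X0; X0 → P X1; X1 → T0 T0; P → T0 P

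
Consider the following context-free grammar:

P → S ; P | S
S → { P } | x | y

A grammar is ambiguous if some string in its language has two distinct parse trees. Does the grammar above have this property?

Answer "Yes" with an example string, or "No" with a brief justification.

No - the grammar is unambiguous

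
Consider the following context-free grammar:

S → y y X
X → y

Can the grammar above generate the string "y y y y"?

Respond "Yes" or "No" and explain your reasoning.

No - no valid derivation exists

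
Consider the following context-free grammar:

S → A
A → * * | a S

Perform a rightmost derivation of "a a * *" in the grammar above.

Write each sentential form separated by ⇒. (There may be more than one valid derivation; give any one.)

S ⇒ A ⇒ a S ⇒ a A ⇒ a a S ⇒ a a A ⇒ a a * *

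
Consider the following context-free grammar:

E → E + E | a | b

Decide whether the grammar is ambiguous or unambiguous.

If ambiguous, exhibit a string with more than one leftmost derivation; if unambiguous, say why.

Ambiguous - the string 'b + b + b + a + a' has two distinct leftmost derivations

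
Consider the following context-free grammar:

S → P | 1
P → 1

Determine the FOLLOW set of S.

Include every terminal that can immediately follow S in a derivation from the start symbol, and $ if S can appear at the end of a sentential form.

We compute FOLLOW(S) using the standard algorithm.
FOLLOW(S) starts with {$}.
FIRST(P) = {1}
FIRST(S) = {1}
FOLLOW(P) = {$}
FOLLOW(S) = {$}
Therefore, FOLLOW(S) = {$}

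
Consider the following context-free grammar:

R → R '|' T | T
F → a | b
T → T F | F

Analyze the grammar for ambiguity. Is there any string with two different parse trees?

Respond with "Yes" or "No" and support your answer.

No - the grammar is unambiguous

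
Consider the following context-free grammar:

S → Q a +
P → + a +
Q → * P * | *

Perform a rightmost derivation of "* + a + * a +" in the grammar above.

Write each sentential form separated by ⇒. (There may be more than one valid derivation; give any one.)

S ⇒ Q a + ⇒ * P * a + ⇒ * + a + * a +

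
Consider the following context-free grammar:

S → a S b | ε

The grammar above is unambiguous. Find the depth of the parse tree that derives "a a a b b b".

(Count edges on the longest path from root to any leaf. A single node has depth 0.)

4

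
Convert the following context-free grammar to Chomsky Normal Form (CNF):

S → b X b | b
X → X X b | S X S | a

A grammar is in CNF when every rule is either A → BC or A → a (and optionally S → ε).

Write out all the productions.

TB → b; S → b; X → a; S → TB X0; X0 → X TB; X → X X1; X1 → X TB; X → S X2; X2 → X S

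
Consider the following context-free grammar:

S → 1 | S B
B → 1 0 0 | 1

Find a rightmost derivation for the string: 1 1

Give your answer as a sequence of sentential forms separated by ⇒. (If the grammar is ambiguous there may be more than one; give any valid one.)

S ⇒ S B ⇒ S 1 ⇒ 1 1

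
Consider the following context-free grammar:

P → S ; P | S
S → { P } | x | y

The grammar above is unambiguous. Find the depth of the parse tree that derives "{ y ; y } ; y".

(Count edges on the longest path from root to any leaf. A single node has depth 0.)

5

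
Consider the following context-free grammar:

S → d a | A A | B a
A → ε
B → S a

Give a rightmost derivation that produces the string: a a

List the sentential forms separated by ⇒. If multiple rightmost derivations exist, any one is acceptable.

S ⇒ B a ⇒ S a a ⇒ A A a a ⇒ A a a ⇒ a a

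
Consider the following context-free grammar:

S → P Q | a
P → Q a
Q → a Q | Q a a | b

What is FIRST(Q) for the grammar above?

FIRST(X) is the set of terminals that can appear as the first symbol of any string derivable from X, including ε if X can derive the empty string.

We compute FIRST(Q) using the standard algorithm.
FIRST(P) = {a, b}
FIRST(Q) = {a, b}
FIRST(S) = {a, b}
Therefore, FIRST(Q) = {a, b}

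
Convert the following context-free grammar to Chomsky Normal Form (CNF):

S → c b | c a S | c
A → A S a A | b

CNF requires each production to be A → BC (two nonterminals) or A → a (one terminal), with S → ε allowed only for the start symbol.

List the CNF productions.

TC → c; TB → b; TA → a; S → c; A → b; S → TC TB; S → TC X0; X0 → TA S; A → A X1; X1 → S X2; X2 → TA A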